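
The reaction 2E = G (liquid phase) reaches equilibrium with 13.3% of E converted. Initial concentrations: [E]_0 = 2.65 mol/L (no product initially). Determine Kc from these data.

Kc = 0.0334 L/mol

Let X = conversion of E.
Concentrations: [E] = 2.65 − 2.65X; [G] = 1.32X.
At X = 0.133: [E] = 2.3, [G] = 0.176.
Kc = [G] / ([E]^2) = 0.0334 L/mol.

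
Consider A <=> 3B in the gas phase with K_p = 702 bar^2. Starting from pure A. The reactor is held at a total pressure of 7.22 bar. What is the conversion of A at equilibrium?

X = 0.836

Take 1 mol A as basis and let X be its fractional conversion, so ξ = X.
Species balance: n_A = 1 − X; n_B = 3X.
Summing: n_T = 1 + 2X.
Mole fractions y_i = n_i/n_T; K_p = p_B^3 / (p_A) with p_i = y_i·P.
This yields a degree-3 equation in X; solving on (0,1), X = 0.836.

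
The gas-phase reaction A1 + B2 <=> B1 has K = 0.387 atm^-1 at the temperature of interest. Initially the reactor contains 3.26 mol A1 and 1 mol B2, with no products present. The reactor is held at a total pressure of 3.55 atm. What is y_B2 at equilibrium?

Basis: 1 mol B2 initially; let X = conversion of B2. Extent ξ = X.
Mole table: n_A1 = 3.26 − X; n_B2 = 1 − X; n_B1 = X.
Summing: n_T = 4.26 − X.
y_i = n_i/n_T, p_i = y_i·P. K = p_B1 / (p_A1 p_B2).
Equating to 0.387 atm^-1 and solving on 0 < X < 1: X = 0.502.
Then n_B2 = 0.498, n_T = 3.76, so y_B2 = 0.133.

y_B2 = 0.133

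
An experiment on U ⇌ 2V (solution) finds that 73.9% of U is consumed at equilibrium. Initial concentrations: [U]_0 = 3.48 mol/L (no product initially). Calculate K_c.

K_c = 29.1 mol/L

Let X = conversion of U.
Concentrations: [U] = 3.48 − 3.48X; [V] = 6.96X.
At X = 0.739: [U] = 0.908, [V] = 5.14.
K_c = [V]^2 / ([U]) = 29.1 mol/L.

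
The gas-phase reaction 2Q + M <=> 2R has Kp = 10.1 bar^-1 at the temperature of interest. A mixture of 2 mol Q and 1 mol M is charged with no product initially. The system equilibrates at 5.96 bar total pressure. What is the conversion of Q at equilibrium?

Take 2 mol Q as basis and let X be its fractional conversion, so ξ = X.
Species balance: n_Q = 2 − 2X; n_M = 1 − X; n_R = 2X.
Total moles n_T = 3 − X.
y_i = n_i/n_T, p_i = y_i·P. Kp = p_R^2 / (p_Q^2 p_M).
Setting this equal to 10.1 bar^-1 and taking the physical root (0 < X < 1) gives X = 0.728.

X = 0.728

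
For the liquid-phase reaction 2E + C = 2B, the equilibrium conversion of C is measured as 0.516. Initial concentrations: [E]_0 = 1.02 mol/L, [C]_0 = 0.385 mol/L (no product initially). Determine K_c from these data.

Let X = conversion of C.
Concentrations: [E] = 1.02 − 0.77X; [C] = 0.385 − 0.385X; [B] = 0.77X.
At X = 0.516: [E] = 0.623, [C] = 0.186, [B] = 0.397.
K_c = [B]^2 / ([E]^2 [C]) = 2.18 L/mol.

K_c = 2.18 L/mol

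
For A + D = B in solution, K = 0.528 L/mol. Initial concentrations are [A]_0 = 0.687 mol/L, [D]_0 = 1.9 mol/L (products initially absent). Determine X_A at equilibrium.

Let X = conversion of A; extent ξ = 0.687·X mol/L.
Concentrations: [A] = 0.687 − 0.687X; [D] = 1.9 − 0.687X; [B] = 0.687X.
K = [B] / ([A] [D]).
Solving K = 0.528 for X ∈ (0,1): X = 0.456.

X = 0.456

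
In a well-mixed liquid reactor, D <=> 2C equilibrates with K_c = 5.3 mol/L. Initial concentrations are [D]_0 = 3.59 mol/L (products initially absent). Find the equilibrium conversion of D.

X = 0.450

Let X = conversion of D; extent ξ = 3.59·X mol/L.
Concentrations: [D] = 3.59 − 3.59X; [C] = 7.18X.
K_c = [C]^2 / ([D]).
Equating to 5.3 mol/L: the physical root is X = 0.450.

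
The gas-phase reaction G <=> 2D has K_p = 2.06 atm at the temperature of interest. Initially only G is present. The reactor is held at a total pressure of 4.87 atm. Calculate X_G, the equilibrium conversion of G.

Basis: 1 mol G initially; let X = conversion of G. Extent ξ = X.
Moles: n_G = 1 − X; n_D = 2X.
Summing: n_T = 1 + X.
With p_i = (n_i/n_T)P, K_p = p_D^2 / (p_G).
This yields a degree-2 equation in X; solving on (0,1), X = 0.309.

X = 0.309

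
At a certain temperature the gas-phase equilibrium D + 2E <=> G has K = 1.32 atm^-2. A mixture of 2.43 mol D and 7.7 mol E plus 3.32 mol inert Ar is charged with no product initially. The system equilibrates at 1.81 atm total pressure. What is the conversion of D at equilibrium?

X = 0.498

Let X = conversion of D (basis 2.43 mol D); extent of reaction ξ = 2.43X.
Moles: n_D = 2.43 − 2.43X; n_E = 7.7 − 4.86X; n_G = 2.43X; n_I = 3.32 (inert).
n_T = Σnᵢ = 13.5 − 4.86X.
Mole fractions y_i = n_i/n_T; K = p_G / (p_D p_E^2) with p_i = y_i·P.
This yields a degree-3 equation in X; solving on (0,1), X = 0.498.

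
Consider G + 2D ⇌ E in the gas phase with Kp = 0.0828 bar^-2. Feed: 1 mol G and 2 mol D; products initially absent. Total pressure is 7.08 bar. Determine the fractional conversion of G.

X = 0.506

Take 1 mol G as basis and let X be its fractional conversion, so ξ = X.
Species balance: n_G = 1 − X; n_D = 2 − 2X; n_E = X.
Summing: n_T = 3 − 2X.
Mole fractions y_i = n_i/n_T; Kp = p_E / (p_G p_D^2) with p_i = y_i·P.
Substituting and setting equal to 0.0828 bar^-2 gives a polynomial in X; the root in (0,1) is X = 0.506.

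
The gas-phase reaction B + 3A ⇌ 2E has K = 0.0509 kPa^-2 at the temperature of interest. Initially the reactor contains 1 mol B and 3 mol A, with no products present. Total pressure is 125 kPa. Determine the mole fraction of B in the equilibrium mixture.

Basis: 1 mol B initially; let X = conversion of B. Extent ξ = X.
Moles: n_B = 1 − X; n_A = 3 − 3X; n_E = 2X.
Summing: n_T = 4 − 2X.
y_i = n_i/n_T, p_i = y_i·P. K = p_E^2 / (p_B p_A^3).
This yields a degree-4 equation in X; solving on (0,1), X = 0.837.
Then n_B = 0.163, n_T = 2.33, so y_B = 0.070.

y_B = 0.070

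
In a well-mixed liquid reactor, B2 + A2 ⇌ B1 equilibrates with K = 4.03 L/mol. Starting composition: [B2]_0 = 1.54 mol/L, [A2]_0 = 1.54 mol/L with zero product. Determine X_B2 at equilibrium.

Let X = conversion of B2; extent ξ = 1.54·X mol/L.
Concentrations: [B2] = 1.54 − 1.54X; [A2] = 1.54 − 1.54X; [B1] = 1.54X.
K = [B1] / ([B2] [A2]).
Equating to 4.03 L/mol: the physical root is X = 0.671.

X = 0.671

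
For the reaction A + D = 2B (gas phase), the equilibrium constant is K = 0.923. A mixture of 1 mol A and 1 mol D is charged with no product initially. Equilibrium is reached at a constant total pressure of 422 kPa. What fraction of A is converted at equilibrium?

Take 1 mol A as basis and let X be its fractional conversion, so ξ = X.
Moles: n_A = 1 − X; n_D = 1 − X; n_B = 2X.
Since Δν = 0, n_T = 2 throughout.
y_i = n_i/n_T, p_i = y_i·P. K = p_B^2 / (p_A p_D).
Setting this equal to 0.923 and taking the physical root (0 < X < 1) gives X = 0.324.

X = 0.324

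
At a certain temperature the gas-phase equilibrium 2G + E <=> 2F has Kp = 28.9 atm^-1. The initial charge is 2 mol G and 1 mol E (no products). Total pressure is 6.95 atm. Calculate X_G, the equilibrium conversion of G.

Take 2 mol G as basis and let X be its fractional conversion, so ξ = X.
At extent ξ: n_G = 2 − 2X; n_E = 1 − X; n_F = 2X.
Summing: n_T = 3 − X.
With p_i = (n_i/n_T)P, Kp = p_F^2 / (p_G^2 p_E).
Substituting and setting equal to 28.9 atm^-1 gives a polynomial in X; the root in (0,1) is X = 0.808.

X = 0.808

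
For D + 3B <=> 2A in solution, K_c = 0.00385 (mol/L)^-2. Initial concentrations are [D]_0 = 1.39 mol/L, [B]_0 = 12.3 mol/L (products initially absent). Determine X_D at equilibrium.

Let X = conversion of D; extent ξ = 1.39·X mol/L.
Concentrations: [D] = 1.39 − 1.39X; [B] = 12.3 − 4.17X; [A] = 2.78X.
K_c = [A]^2 / ([D] [B]^3).
Equating to 0.00385 (mol/L)^-2: the physical root is X = 0.554.

X = 0.554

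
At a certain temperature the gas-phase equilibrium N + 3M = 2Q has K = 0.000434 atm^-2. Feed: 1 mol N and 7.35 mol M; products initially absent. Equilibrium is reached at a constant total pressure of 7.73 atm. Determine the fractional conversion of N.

X = 0.165

Let X = conversion of N (basis 1 mol N); extent of reaction ξ = X.
Species balance: n_N = 1 − X; n_M = 7.35 − 3X; n_Q = 2X.
n_T = Σnᵢ = 8.35 − 2X.
With p_i = (n_i/n_T)P, K = p_Q^2 / (p_N p_M^3).
This yields a degree-4 equation in X; solving on (0,1), X = 0.165.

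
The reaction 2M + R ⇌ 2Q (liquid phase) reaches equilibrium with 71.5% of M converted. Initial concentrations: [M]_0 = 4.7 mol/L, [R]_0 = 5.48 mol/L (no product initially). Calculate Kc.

Kc = 1.66 L/mol

Let X = conversion of M.
Concentrations: [M] = 4.7 − 4.7X; [R] = 5.48 − 2.35X; [Q] = 4.7X.
At X = 0.715: [M] = 1.34, [R] = 3.8, [Q] = 3.36.
Kc = [Q]^2 / ([M]^2 [R]) = 1.66 L/mol.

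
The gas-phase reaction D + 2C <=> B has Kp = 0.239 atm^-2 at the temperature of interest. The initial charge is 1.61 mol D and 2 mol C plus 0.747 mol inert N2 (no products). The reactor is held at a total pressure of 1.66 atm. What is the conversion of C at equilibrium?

Basis: 2 mol C initially; let X = conversion of C. Extent ξ = X.
At extent ξ: n_D = 1.61 − X; n_C = 2 − 2X; n_B = X; n_I = 0.747 (inert).
n_T = Σnᵢ = 4.36 − 2X.
With p_i = (n_i/n_T)P, Kp = p_B / (p_D p_C^2).
Equating to 0.239 atm^-2 and solving on 0 < X < 1: X = 0.164.

X = 0.164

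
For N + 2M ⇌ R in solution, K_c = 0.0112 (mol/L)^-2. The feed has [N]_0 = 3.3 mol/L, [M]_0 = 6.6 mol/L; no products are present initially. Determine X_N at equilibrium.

Let X = conversion of N; extent ξ = 3.3·X mol/L.
Concentrations: [N] = 3.3 − 3.3X; [M] = 6.6 − 6.6X; [R] = 3.3X.
K_c = [R] / ([N] [M]^2).
Setting equal to 0.0112 and solving for X on (0,1) gives X = 0.226.

X = 0.226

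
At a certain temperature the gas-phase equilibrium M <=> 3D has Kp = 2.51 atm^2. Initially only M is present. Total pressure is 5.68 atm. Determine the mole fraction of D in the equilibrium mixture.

y_D = 0.367

Basis: 1 mol M initially; let X = conversion of M. Extent ξ = X.
Mole table: n_M = 1 − X; n_D = 3X.
n_T = Σnᵢ = 1 + 2X.
With p_i = (n_i/n_T)P, Kp = p_D^3 / (p_M).
Substituting and setting equal to 2.51 atm^2 gives a polynomial in X; the root in (0,1) is X = 0.162.
Then n_D = 0.485, n_T = 1.32, so y_D = 0.367.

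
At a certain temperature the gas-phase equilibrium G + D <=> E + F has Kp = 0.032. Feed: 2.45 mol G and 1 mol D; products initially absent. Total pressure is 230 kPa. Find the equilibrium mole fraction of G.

y_G = 0.643

Take 1 mol D as basis and let X be its fractional conversion, so ξ = X.
Moles: n_G = 2.45 − X; n_D = 1 − X; n_E = X; n_F = X.
n_T stays at 3.45 (no change in mole number).
Mole fractions y_i = n_i/n_T; Kp = p_E p_F / (p_G p_D) with p_i = y_i·P.
Equating to 0.032 and solving on 0 < X < 1: X = 0.233.
Then n_G = 2.22, n_T = 3.45, so y_G = 0.643.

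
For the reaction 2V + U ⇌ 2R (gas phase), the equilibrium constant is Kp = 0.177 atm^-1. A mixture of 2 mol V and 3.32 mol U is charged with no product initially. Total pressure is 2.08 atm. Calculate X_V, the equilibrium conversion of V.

X = 0.320

Take 2 mol V as basis and let X be its fractional conversion, so ξ = X.
Mole table: n_V = 2 − 2X; n_U = 3.32 − X; n_R = 2X.
n_T = Σnᵢ = 5.32 − X.
With p_i = (n_i/n_T)P, Kp = p_R^2 / (p_V^2 p_U).
Equating to 0.177 atm^-1 and solving on 0 < X < 1: X = 0.320.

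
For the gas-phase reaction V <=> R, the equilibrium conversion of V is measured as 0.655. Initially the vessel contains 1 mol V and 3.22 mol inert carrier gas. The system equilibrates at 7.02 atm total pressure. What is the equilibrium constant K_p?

K_p = 1.9

Take 1 mol V as basis and let X be its fractional conversion, so ξ = X.
At extent ξ: n_V = 1 − X; n_R = X; n_I = 3.22 (inert).
Since Δν = 0, n_T = 4.22 throughout.
At X = 0.655: n_V = 0.345, n_R = 0.655, n_T = 4.22.
p_i = (n_i/n_T)·P. K_p = p_R / (p_V) = 1.9.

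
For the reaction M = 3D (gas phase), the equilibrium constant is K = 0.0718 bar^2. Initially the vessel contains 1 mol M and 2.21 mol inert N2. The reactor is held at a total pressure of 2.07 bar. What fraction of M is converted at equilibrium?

X = 0.186

Let X = conversion of M (basis 1 mol M); extent of reaction ξ = X.
Mole table: n_M = 1 − X; n_D = 3X; n_I = 2.21 (inert).
Summing: n_T = 3.21 + 2X.
y_i = n_i/n_T, p_i = y_i·P. K = p_D^3 / (p_M).
Setting this equal to 0.0718 bar^2 and taking the physical root (0 < X < 1) gives X = 0.186.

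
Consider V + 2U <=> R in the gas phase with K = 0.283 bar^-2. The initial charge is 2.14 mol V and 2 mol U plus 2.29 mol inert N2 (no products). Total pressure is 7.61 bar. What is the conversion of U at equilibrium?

Basis: 2 mol U initially; let X = conversion of U. Extent ξ = X.
Species balance: n_V = 2.14 − X; n_U = 2 − 2X; n_R = X; n_I = 2.29 (inert).
n_T = Σnᵢ = 6.43 − 2X.
y_i = n_i/n_T, p_i = y_i·P. K = p_R / (p_V p_U^2).
Equating to 0.283 bar^-2 and solving on 0 < X < 1: X = 0.598.

X = 0.598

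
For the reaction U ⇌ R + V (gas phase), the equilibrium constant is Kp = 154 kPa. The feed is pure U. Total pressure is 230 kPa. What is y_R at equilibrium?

y_R = 0.388

Let X = conversion of U (basis 1 mol U); extent of reaction ξ = X.
Mole table: n_U = 1 − X; n_R = X; n_V = X.
n_T = Σnᵢ = 1 + X.
With p_i = (n_i/n_T)P, Kp = p_R p_V / (p_U).
Equating to 154 kPa and solving on 0 < X < 1: X = 0.633.
Then n_R = 0.633, n_T = 1.63, so y_R = 0.388.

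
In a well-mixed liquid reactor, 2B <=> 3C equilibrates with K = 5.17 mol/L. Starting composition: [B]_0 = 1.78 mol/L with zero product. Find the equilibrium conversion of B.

Let X = conversion of B; extent ξ = 1.78X/2 mol/L.
Concentrations: [B] = 1.78 − 1.78X; [C] = 2.67X.
K = [C]^3 / ([B]^2).
Setting equal to 5.17 and solving for X on (0,1) gives X = 0.555.

X = 0.555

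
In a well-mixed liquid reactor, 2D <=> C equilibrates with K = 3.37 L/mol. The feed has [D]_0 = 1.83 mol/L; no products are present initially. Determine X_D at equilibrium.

X = 0.753

Let X = conversion of D; extent ξ = 1.83X/2 mol/L.
Concentrations: [D] = 1.83 − 1.83X; [C] = 0.915X.
K = [C] / ([D]^2).
Solving K = 3.37 for X ∈ (0,1): X = 0.753.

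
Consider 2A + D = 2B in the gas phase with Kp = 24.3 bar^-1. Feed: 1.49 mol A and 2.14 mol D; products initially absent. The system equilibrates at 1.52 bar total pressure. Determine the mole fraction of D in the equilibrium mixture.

Take 1.49 mol A as basis and let X be its fractional conversion, so ξ = 0.745X.
Mole table: n_A = 1.49 − 1.49X; n_D = 2.14 − 0.745X; n_B = 1.49X.
n_T = Σnᵢ = 3.63 − 0.745X.
With p_i = (n_i/n_T)P, Kp = p_B^2 / (p_A^2 p_D).
Setting this equal to 24.3 bar^-1 and taking the physical root (0 < X < 1) gives X = 0.812.
Then n_D = 1.53, n_T = 3.02, so y_D = 0.507.

y_D = 0.507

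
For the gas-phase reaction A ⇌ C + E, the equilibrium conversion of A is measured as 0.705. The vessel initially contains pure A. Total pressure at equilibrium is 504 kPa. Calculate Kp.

Kp = 498 kPa

Take 1 mol A as basis and let X be its fractional conversion, so ξ = X.
At extent ξ: n_A = 1 − X; n_C = X; n_E = X.
Total moles n_T = 1 + X.
At X = 0.705: n_A = 0.295, n_C = 0.705, n_E = 0.705, n_T = 1.71.
p_i = (n_i/n_T)·P. Kp = p_C p_E / (p_A) = 498 kPa.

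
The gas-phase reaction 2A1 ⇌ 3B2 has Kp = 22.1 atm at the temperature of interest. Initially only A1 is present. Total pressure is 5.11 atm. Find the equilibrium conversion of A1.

X = 0.622

Let X = conversion of A1 (basis 1 mol A1); extent of reaction ξ = 0.5X.
Mole table: n_A1 = 1 − X; n_B2 = 1.5X.
Summing: n_T = 1 + 0.5X.
Mole fractions y_i = n_i/n_T; Kp = p_B2^3 / (p_A1^2) with p_i = y_i·P.
This yields a degree-3 equation in X; solving on (0,1), X = 0.622.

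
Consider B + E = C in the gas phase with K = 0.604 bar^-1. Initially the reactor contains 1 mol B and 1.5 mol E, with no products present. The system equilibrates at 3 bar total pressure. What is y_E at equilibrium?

Take 1 mol B as basis and let X be its fractional conversion, so ξ = X.
Mole table: n_B = 1 − X; n_E = 1.5 − X; n_C = X.
n_T = Σnᵢ = 2.5 − X.
With p_i = (n_i/n_T)P, K = p_C / (p_B p_E).
Setting this equal to 0.604 bar^-1 and taking the physical root (0 < X < 1) gives X = 0.478.
Then n_E = 1.02, n_T = 2.02, so y_E = 0.505.

y_E = 0.505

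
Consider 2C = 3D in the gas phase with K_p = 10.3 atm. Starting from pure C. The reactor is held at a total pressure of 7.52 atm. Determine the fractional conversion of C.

Basis: 1 mol C initially; let X = conversion of C. Extent ξ = 0.5X.
Moles: n_C = 1 − X; n_D = 1.5X.
Summing: n_T = 1 + 0.5X.
With p_i = (n_i/n_T)P, K_p = p_D^3 / (p_C^2).
Setting this equal to 10.3 atm and taking the physical root (0 < X < 1) gives X = 0.502.

X = 0.502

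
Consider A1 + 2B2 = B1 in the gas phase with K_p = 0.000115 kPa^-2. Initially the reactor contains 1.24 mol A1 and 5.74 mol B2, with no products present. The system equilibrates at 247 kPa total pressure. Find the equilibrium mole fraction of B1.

y_B1 = 0.198

Take 1.24 mol A1 as basis and let X be its fractional conversion, so ξ = 1.24X.
At extent ξ: n_A1 = 1.24 − 1.24X; n_B2 = 5.74 − 2.48X; n_B1 = 1.24X.
Total moles n_T = 6.98 − 2.48X.
With p_i = (n_i/n_T)P, K_p = p_B1 / (p_A1 p_B2^2).
Equating to 0.000115 kPa^-2 and solving on 0 < X < 1: X = 0.799.
Then n_B1 = 0.99, n_T = 5, so y_B1 = 0.198.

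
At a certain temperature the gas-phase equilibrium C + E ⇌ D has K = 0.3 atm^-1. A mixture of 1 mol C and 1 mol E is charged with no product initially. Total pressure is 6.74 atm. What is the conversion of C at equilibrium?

X = 0.425

Basis: 1 mol C initially; let X = conversion of C. Extent ξ = X.
At extent ξ: n_C = 1 − X; n_E = 1 − X; n_D = X.
Summing: n_T = 2 − X.
y_i = n_i/n_T, p_i = y_i·P. K = p_D / (p_C p_E).
Equating to 0.3 atm^-1 and solving on 0 < X < 1: X = 0.425.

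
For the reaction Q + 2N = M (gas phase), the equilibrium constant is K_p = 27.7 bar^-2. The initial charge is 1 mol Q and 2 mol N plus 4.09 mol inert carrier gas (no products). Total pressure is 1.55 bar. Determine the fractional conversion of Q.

X = 0.576

Basis: 1 mol Q initially; let X = conversion of Q. Extent ξ = X.
Mole table: n_Q = 1 − X; n_N = 2 − 2X; n_M = X; n_I = 4.09 (inert).
n_T = Σnᵢ = 7.09 − 2X.
y_i = n_i/n_T, p_i = y_i·P. K_p = p_M / (p_Q p_N^2).
Equating to 27.7 bar^-2 and solving on 0 < X < 1: X = 0.576.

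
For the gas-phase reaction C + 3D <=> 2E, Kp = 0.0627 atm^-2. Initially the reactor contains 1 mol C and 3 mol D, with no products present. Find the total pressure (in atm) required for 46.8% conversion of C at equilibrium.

P = 7.79 atm

Let X = conversion of C (basis 1 mol C); extent of reaction ξ = X.
Species balance: n_C = 1 − X; n_D = 3 − 3X; n_E = 2X.
Total moles n_T = 4 − 2X.
Kp = p_E^2 / (p_C p_D^3) with p_i = (n_i/n_T)·P.
At X = 0.468: the mole-fraction product g(X) = Π y_i^ν_i = 3.803. Since Kp = g(X)·P^{-2}, P = (g/Kp)^(1/2) = (3.803/0.0627)^(1/2) = 7.79 atm.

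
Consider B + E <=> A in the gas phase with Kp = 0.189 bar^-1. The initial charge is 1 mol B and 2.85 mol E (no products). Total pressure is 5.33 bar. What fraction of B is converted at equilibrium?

X = 0.417

Let X = conversion of B (basis 1 mol B); extent of reaction ξ = X.
Moles: n_B = 1 − X; n_E = 2.85 − X; n_A = X.
Total moles n_T = 3.85 − X.
Mole fractions y_i = n_i/n_T; Kp = p_A / (p_B p_E) with p_i = y_i·P.
Equating to 0.189 bar^-1 and solving on 0 < X < 1: X = 0.417.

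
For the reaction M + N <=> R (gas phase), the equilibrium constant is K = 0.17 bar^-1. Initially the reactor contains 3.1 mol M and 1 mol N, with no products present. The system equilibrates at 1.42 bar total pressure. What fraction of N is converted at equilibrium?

X = 0.153

Take 1 mol N as basis and let X be its fractional conversion, so ξ = X.
Moles: n_M = 3.1 − X; n_N = 1 − X; n_R = X.
n_T = Σnᵢ = 4.1 − X.
y_i = n_i/n_T, p_i = y_i·P. K = p_R / (p_M p_N).
This yields a degree-2 equation in X; solving on (0,1), X = 0.153.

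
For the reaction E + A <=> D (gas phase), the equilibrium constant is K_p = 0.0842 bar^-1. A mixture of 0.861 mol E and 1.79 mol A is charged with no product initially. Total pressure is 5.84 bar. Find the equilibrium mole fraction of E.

Let X = conversion of E (basis 0.861 mol E); extent of reaction ξ = 0.861X.
Species balance: n_E = 0.861 − 0.861X; n_A = 1.79 − 0.861X; n_D = 0.861X.
n_T = Σnᵢ = 2.65 − 0.861X.
y_i = n_i/n_T, p_i = y_i·P. K_p = p_D / (p_E p_A).
This yields a degree-2 equation in X; solving on (0,1), X = 0.242.
Then n_E = 0.653, n_T = 2.44, so y_E = 0.267.

y_E = 0.267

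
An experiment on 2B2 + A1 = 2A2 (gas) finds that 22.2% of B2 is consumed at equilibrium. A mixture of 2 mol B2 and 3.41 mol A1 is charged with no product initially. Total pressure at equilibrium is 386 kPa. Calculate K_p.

K_p = 0.000343 kPa^-1

Take 2 mol B2 as basis and let X be its fractional conversion, so ξ = X.
At extent ξ: n_B2 = 2 − 2X; n_A1 = 3.41 − X; n_A2 = 2X.
Total moles n_T = 5.41 − X.
At X = 0.222: n_B2 = 1.56, n_A1 = 3.19, n_A2 = 0.444, n_T = 5.19.
p_i = (n_i/n_T)·P. K_p = p_A2^2 / (p_B2^2 p_A1) = 0.000343 kPa^-1.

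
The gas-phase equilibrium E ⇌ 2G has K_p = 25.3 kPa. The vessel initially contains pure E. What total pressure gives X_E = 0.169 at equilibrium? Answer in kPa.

Basis: 1 mol E initially; let X = conversion of E. Extent ξ = X.
Species balance: n_E = 1 − X; n_G = 2X.
Total moles n_T = 1 + X.
K_p = p_G^2 / (p_E) with p_i = (n_i/n_T)·P.
At X = 0.169: the mole-fraction product g(X) = Π y_i^ν_i = 0.1176. Since K_p = g(X)·P^{1}, P = (K_p/g)^(1/1) = (25.3/0.1176)^(1/1) = 215 kPa.

P = 215 kPa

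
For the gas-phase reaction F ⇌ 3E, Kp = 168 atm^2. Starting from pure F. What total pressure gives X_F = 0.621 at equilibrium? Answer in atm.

Let X = conversion of F (basis 1 mol F); extent of reaction ξ = X.
At extent ξ: n_F = 1 − X; n_E = 3X.
n_T = Σnᵢ = 1 + 2X.
Kp = p_E^3 / (p_F) with p_i = (n_i/n_T)·P.
At X = 0.621: the mole-fraction product g(X) = Π y_i^ν_i = 3.394. Since Kp = g(X)·P^{2}, P = (Kp/g)^(1/2) = (168/3.394)^(1/2) = 7.04 atm.

P = 7.04 atm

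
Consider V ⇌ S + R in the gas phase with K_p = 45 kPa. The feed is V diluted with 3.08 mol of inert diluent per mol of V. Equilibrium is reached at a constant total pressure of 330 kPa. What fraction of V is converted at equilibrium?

X = 0.539

Basis: 1 mol V initially; let X = conversion of V. Extent ξ = X.
At extent ξ: n_V = 1 − X; n_S = X; n_R = X; n_I = 3.08 (inert).
n_T = Σnᵢ = 4.08 + X.
With p_i = (n_i/n_T)P, K_p = p_S p_R / (p_V).
Setting this equal to 45 kPa and taking the physical root (0 < X < 1) gives X = 0.539.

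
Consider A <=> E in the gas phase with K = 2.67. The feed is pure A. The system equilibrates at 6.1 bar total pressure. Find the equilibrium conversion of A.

X = 0.728

Take 1 mol A as basis and let X be its fractional conversion, so ξ = X.
Moles: n_A = 1 − X; n_E = X.
n_T stays at 1 (no change in mole number).
y_i = n_i/n_T, p_i = y_i·P. K = p_E / (p_A).
This yields a degree-1 equation in X; solving on (0,1), X = 0.728.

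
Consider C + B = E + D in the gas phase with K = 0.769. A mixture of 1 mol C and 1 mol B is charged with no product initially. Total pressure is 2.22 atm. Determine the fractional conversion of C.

Let X = conversion of C (basis 1 mol C); extent of reaction ξ = X.
Species balance: n_C = 1 − X; n_B = 1 − X; n_E = X; n_D = X.
Since Δν = 0, n_T = 2 throughout.
With p_i = (n_i/n_T)P, K = p_E p_D / (p_C p_B).
Equating to 0.769 and solving on 0 < X < 1: X = 0.467.

X = 0.467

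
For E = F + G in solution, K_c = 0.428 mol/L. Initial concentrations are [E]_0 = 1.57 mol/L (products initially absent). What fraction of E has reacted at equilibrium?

Let X = conversion of E; extent ξ = 1.57·X mol/L.
Concentrations: [E] = 1.57 − 1.57X; [F] = 1.57X; [G] = 1.57X.
K_c = [F] [G] / ([E]).
Setting equal to 0.428 and solving for X on (0,1) gives X = 0.403.

X = 0.403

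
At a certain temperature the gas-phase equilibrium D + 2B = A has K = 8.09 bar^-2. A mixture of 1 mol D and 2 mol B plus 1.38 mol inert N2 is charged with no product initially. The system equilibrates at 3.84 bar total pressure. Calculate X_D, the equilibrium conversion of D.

Take 1 mol D as basis and let X be its fractional conversion, so ξ = X.
Mole table: n_D = 1 − X; n_B = 2 − 2X; n_A = X; n_I = 1.38 (inert).
Total moles n_T = 4.38 − 2X.
y_i = n_i/n_T, p_i = y_i·P. K = p_A / (p_D p_B^2).
Equating to 8.09 bar^-2 and solving on 0 < X < 1: X = 0.765.

X = 0.765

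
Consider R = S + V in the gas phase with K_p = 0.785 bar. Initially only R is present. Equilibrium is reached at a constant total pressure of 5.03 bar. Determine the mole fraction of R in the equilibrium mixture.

Take 1 mol R as basis and let X be its fractional conversion, so ξ = X.
Mole table: n_R = 1 − X; n_S = X; n_V = X.
n_T = Σnᵢ = 1 + X.
With p_i = (n_i/n_T)P, K_p = p_S p_V / (p_R).
This yields a degree-2 equation in X; solving on (0,1), X = 0.367.
Then n_R = 0.633, n_T = 1.37, so y_R = 0.463.

y_R = 0.463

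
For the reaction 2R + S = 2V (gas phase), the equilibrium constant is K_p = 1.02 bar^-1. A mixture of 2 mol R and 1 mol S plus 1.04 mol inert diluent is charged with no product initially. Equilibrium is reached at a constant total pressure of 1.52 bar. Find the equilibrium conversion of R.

X = 0.344

Let X = conversion of R (basis 2 mol R); extent of reaction ξ = X.
Moles: n_R = 2 − 2X; n_S = 1 − X; n_V = 2X; n_I = 1.04 (inert).
n_T = Σnᵢ = 4.04 − X.
With p_i = (n_i/n_T)P, K_p = p_V^2 / (p_R^2 p_S).
This yields a degree-3 equation in X; solving on (0,1), X = 0.344.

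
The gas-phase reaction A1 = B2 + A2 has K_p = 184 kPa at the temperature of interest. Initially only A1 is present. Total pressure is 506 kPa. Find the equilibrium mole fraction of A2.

Take 1 mol A1 as basis and let X be its fractional conversion, so ξ = X.
Species balance: n_A1 = 1 − X; n_B2 = X; n_A2 = X.
n_T = Σnᵢ = 1 + X.
With p_i = (n_i/n_T)P, K_p = p_B2 p_A2 / (p_A1).
This yields a degree-2 equation in X; solving on (0,1), X = 0.516.
Then n_A2 = 0.516, n_T = 1.52, so y_A2 = 0.341.

y_A2 = 0.341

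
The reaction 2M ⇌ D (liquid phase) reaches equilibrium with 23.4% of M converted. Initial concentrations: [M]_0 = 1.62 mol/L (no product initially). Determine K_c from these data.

Let X = conversion of M.
Concentrations: [M] = 1.62 − 1.62X; [D] = 0.81X.
At X = 0.234: [M] = 1.24, [D] = 0.19.
K_c = [D] / ([M]^2) = 0.123 L/mol.

K_c = 0.123 L/mol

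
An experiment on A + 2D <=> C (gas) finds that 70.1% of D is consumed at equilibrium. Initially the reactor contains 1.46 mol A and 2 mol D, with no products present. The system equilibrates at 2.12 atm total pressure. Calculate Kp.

Basis: 2 mol D initially; let X = conversion of D. Extent ξ = X.
At extent ξ: n_A = 1.46 − X; n_D = 2 − 2X; n_C = X.
n_T = Σnᵢ = 3.46 − 2X.
At X = 0.701: n_A = 0.759, n_D = 0.598, n_C = 0.701, n_T = 2.06.
p_i = (n_i/n_T)·P. Kp = p_C / (p_A p_D^2) = 2.43 atm^-2.

Kp = 2.43 atm^-2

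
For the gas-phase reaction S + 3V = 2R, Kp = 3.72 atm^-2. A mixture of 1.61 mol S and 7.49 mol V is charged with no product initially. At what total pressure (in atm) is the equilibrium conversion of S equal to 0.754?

Take 1.61 mol S as basis and let X be its fractional conversion, so ξ = 1.61X.
Moles: n_S = 1.61 − 1.61X; n_V = 7.49 − 4.83X; n_R = 3.22X.
Summing: n_T = 9.1 − 3.22X.
Kp = p_R^2 / (p_S p_V^3) with p_i = (n_i/n_T)·P.
At X = 0.754: the mole-fraction product g(X) = Π y_i^ν_i = 11.63. Since Kp = g(X)·P^{-2}, P = (g/Kp)^(1/2) = (11.63/3.72)^(1/2) = 1.77 atm.

P = 1.77 atm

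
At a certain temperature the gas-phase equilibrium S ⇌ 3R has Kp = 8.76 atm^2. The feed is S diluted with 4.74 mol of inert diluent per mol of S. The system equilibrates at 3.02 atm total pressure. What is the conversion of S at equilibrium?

Basis: 1 mol S initially; let X = conversion of S. Extent ξ = X.
Species balance: n_S = 1 − X; n_R = 3X; n_I = 4.74 (inert).
Summing: n_T = 5.74 + 2X.
Mole fractions y_i = n_i/n_T; Kp = p_R^3 / (p_S) with p_i = y_i·P.
Setting this equal to 8.76 atm^2 and taking the physical root (0 < X < 1) gives X = 0.763.

X = 0.763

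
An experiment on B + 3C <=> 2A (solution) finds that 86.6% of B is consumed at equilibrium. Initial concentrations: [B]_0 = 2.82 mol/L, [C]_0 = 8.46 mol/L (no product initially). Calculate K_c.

Let X = conversion of B.
Concentrations: [B] = 2.82 − 2.82X; [C] = 8.46 − 8.46X; [A] = 5.64X.
At X = 0.866: [B] = 0.378, [C] = 1.13, [A] = 4.88.
K_c = [A]^2 / ([B] [C]^3) = 43.3 (mol/L)^-2.

K_c = 43.3 (mol/L)^-2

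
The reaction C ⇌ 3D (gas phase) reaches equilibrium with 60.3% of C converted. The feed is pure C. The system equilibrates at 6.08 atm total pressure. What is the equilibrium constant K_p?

Let X = conversion of C (basis 1 mol C); extent of reaction ξ = X.
Species balance: n_C = 1 − X; n_D = 3X.
Summing: n_T = 1 + 2X.
At X = 0.603: n_C = 0.397, n_D = 1.81, n_T = 2.21.
p_i = (n_i/n_T)·P. K_p = p_D^3 / (p_C) = 113 atm^2.

K_p = 113 atm^2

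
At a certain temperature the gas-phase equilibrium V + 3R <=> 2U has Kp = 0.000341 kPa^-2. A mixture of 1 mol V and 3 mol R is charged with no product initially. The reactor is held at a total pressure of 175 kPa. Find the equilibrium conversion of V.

X = 0.561

Take 1 mol V as basis and let X be its fractional conversion, so ξ = X.
Mole table: n_V = 1 − X; n_R = 3 − 3X; n_U = 2X.
Total moles n_T = 4 − 2X.
Mole fractions y_i = n_i/n_T; Kp = p_U^2 / (p_V p_R^3) with p_i = y_i·P.
Setting this equal to 0.000341 kPa^-2 and taking the physical root (0 < X < 1) gives X = 0.561.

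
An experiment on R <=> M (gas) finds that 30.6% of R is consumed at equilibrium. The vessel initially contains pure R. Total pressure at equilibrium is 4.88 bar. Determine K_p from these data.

Basis: 1 mol R initially; let X = conversion of R. Extent ξ = X.
Moles: n_R = 1 − X; n_M = X.
n_T stays at 1 (no change in mole number).
At X = 0.306: n_R = 0.694, n_M = 0.306, n_T = 1.
p_i = (n_i/n_T)·P. K_p = p_M / (p_R) = 0.441.

K_p = 0.441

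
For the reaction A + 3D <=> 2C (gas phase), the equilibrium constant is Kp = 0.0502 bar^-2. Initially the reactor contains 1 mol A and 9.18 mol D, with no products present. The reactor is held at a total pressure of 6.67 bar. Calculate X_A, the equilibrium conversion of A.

Let X = conversion of A (basis 1 mol A); extent of reaction ξ = X.
Mole table: n_A = 1 − X; n_D = 9.18 − 3X; n_C = 2X.
Total moles n_T = 10.2 − 2X.
With p_i = (n_i/n_T)P, Kp = p_C^2 / (p_A p_D^3).
Substituting and setting equal to 0.0502 bar^-2 gives a polynomial in X; the root in (0,1) is X = 0.762.

X = 0.762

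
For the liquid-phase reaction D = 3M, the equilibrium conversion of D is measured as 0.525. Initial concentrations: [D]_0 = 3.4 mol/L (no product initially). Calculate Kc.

Let X = conversion of D.
Concentrations: [D] = 3.4 − 3.4X; [M] = 10.2X.
At X = 0.525: [D] = 1.61, [M] = 5.35.
Kc = [M]^3 / ([D]) = 95.1 (mol/L)^2.

Kc = 95.1 (mol/L)^2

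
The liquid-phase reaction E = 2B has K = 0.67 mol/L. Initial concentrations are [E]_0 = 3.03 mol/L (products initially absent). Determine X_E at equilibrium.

X = 0.209

Let X = conversion of E; extent ξ = 3.03·X mol/L.
Concentrations: [E] = 3.03 − 3.03X; [B] = 6.06X.
K = [B]^2 / ([E]).
Setting equal to 0.67 and solving for X on (0,1) gives X = 0.209.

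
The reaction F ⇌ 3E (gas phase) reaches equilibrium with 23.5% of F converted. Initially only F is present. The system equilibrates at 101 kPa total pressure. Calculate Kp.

Take 1 mol F as basis and let X be its fractional conversion, so ξ = X.
At extent ξ: n_F = 1 − X; n_E = 3X.
Summing: n_T = 1 + 2X.
At X = 0.235: n_F = 0.765, n_E = 0.705, n_T = 1.47.
p_i = (n_i/n_T)·P. Kp = p_E^3 / (p_F) = 2.16e+03 kPa^2.

Kp = 2.16e+03 kPa^2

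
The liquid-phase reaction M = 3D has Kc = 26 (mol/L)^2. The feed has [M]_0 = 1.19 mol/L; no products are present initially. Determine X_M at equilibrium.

Let X = conversion of M; extent ξ = 1.19·X mol/L.
Concentrations: [M] = 1.19 − 1.19X; [D] = 3.57X.
Kc = [D]^3 / ([M]).
Solving Kc = 26 for X ∈ (0,1): X = 0.631.

X = 0.631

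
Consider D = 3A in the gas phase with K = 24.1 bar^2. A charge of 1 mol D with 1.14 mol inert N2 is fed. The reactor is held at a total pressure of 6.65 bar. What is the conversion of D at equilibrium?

Take 1 mol D as basis and let X be its fractional conversion, so ξ = X.
At extent ξ: n_D = 1 − X; n_A = 3X; n_I = 1.14 (inert).
n_T = Σnᵢ = 2.14 + 2X.
With p_i = (n_i/n_T)P, K = p_A^3 / (p_D).
Setting this equal to 24.1 bar^2 and taking the physical root (0 < X < 1) gives X = 0.467.

X = 0.467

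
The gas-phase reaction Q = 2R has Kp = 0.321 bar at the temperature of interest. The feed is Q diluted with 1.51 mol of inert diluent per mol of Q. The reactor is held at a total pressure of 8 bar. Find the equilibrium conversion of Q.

Basis: 1 mol Q initially; let X = conversion of Q. Extent ξ = X.
At extent ξ: n_Q = 1 − X; n_R = 2X; n_I = 1.51 (inert).
n_T = Σnᵢ = 2.51 + X.
y_i = n_i/n_T, p_i = y_i·P. Kp = p_R^2 / (p_Q).
Substituting and setting equal to 0.321 bar gives a polynomial in X; the root in (0,1) is X = 0.151.

X = 0.151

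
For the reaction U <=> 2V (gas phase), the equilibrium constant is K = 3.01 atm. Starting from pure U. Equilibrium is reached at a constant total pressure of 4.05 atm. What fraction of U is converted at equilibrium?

Take 1 mol U as basis and let X be its fractional conversion, so ξ = X.
Mole table: n_U = 1 − X; n_V = 2X.
n_T = Σnᵢ = 1 + X.
With p_i = (n_i/n_T)P, K = p_V^2 / (p_U).
This yields a degree-2 equation in X; solving on (0,1), X = 0.396.

X = 0.396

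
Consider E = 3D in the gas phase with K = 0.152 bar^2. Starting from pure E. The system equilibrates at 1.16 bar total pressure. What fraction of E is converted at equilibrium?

Basis: 1 mol E initially; let X = conversion of E. Extent ξ = X.
Mole table: n_E = 1 − X; n_D = 3X.
n_T = Σnᵢ = 1 + 2X.
With p_i = (n_i/n_T)P, K = p_D^3 / (p_E).
This yields a degree-3 equation in X; solving on (0,1), X = 0.186.

X = 0.186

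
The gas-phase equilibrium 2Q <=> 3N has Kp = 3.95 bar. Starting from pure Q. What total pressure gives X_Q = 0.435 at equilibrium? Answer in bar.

Take 1 mol Q as basis and let X be its fractional conversion, so ξ = 0.5X.
Species balance: n_Q = 1 − X; n_N = 1.5X.
Total moles n_T = 1 + 0.5X.
Kp = p_N^3 / (p_Q^2) with p_i = (n_i/n_T)·P.
At X = 0.435: the mole-fraction product g(X) = Π y_i^ν_i = 0.7148. Since Kp = g(X)·P^{1}, P = (Kp/g)^(1/1) = (3.95/0.7148)^(1/1) = 5.53 bar.

P = 5.53 bar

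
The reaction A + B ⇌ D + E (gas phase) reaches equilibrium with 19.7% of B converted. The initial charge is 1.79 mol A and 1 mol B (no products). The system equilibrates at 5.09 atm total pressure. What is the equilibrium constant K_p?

Take 1 mol B as basis and let X be its fractional conversion, so ξ = X.
Species balance: n_A = 1.79 − X; n_B = 1 − X; n_D = X; n_E = X.
Total moles n_T = 2.79 (Δν = 0, constant).
At X = 0.197: n_A = 1.59, n_B = 0.803, n_D = 0.197, n_E = 0.197, n_T = 2.79.
p_i = (n_i/n_T)·P. K_p = p_D p_E / (p_A p_B) = 0.0303.

K_p = 0.0303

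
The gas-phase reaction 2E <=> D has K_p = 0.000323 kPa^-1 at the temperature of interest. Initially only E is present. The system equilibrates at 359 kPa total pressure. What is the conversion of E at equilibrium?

Let X = conversion of E (basis 1 mol E); extent of reaction ξ = 0.5X.
At extent ξ: n_E = 1 − X; n_D = 0.5X.
Total moles n_T = 1 − 0.5X.
With p_i = (n_i/n_T)P, K_p = p_D / (p_E^2).
Setting this equal to 0.000323 kPa^-1 and taking the physical root (0 < X < 1) gives X = 0.173.

X = 0.173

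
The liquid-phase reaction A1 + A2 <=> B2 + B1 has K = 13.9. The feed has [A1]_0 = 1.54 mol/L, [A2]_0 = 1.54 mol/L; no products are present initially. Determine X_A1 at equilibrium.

X = 0.789

Let X = conversion of A1; extent ξ = 1.54·X mol/L.
Concentrations: [A1] = 1.54 − 1.54X; [A2] = 1.54 − 1.54X; [B2] = 1.54X; [B1] = 1.54X.
K = [B2] [B1] / ([A1] [A2]).
This equals 13.9 at X = 0.789 (the root in 0 < X < 1).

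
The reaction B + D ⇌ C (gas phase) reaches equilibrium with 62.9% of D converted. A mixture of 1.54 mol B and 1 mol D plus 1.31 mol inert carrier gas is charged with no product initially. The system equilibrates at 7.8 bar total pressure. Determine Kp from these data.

Basis: 1 mol D initially; let X = conversion of D. Extent ξ = X.
Species balance: n_B = 1.54 − X; n_D = 1 − X; n_C = X; n_I = 1.31 (inert).
n_T = Σnᵢ = 3.85 − X.
At X = 0.629: n_B = 0.911, n_D = 0.371, n_C = 0.629, n_T = 3.22.
p_i = (n_i/n_T)·P. Kp = p_C / (p_B p_D) = 0.769 bar^-1.

Kp = 0.769 bar^-1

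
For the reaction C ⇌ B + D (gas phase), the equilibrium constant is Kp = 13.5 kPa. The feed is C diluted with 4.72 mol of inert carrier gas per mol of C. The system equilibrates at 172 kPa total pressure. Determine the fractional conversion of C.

Take 1 mol C as basis and let X be its fractional conversion, so ξ = X.
Mole table: n_C = 1 − X; n_B = X; n_D = X; n_I = 4.72 (inert).
n_T = Σnᵢ = 5.72 + X.
With p_i = (n_i/n_T)P, Kp = p_B p_D / (p_C).
This yields a degree-2 equation in X; solving on (0,1), X = 0.496.

X = 0.496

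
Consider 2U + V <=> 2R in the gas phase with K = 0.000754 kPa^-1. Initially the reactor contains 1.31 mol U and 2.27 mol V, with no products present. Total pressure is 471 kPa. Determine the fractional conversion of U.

Basis: 1.31 mol U initially; let X = conversion of U. Extent ξ = 0.655X.
Mole table: n_U = 1.31 − 1.31X; n_V = 2.27 − 0.655X; n_R = 1.31X.
Summing: n_T = 3.58 − 0.655X.
Mole fractions y_i = n_i/n_T; K = p_R^2 / (p_U^2 p_V) with p_i = y_i·P.
Setting this equal to 0.000754 kPa^-1 and taking the physical root (0 < X < 1) gives X = 0.318.

X = 0.318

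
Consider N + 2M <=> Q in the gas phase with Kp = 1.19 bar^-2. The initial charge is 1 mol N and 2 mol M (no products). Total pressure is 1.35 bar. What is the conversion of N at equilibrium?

X = 0.394

Let X = conversion of N (basis 1 mol N); extent of reaction ξ = X.
Mole table: n_N = 1 − X; n_M = 2 − 2X; n_Q = X.
n_T = Σnᵢ = 3 − 2X.
With p_i = (n_i/n_T)P, Kp = p_Q / (p_N p_M^2).
Setting this equal to 1.19 bar^-2 and taking the physical root (0 < X < 1) gives X = 0.394.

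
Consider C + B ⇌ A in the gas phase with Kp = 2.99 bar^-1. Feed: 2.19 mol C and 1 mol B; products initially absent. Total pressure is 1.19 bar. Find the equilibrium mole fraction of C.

y_C = 0.601

Basis: 1 mol B initially; let X = conversion of B. Extent ξ = X.
Mole table: n_C = 2.19 − X; n_B = 1 − X; n_A = X.
Total moles n_T = 3.19 − X.
Mole fractions y_i = n_i/n_T; Kp = p_A / (p_C p_B) with p_i = y_i·P.
Setting this equal to 2.99 bar^-1 and taking the physical root (0 < X < 1) gives X = 0.681.
Then n_C = 1.51, n_T = 2.51, so y_C = 0.601.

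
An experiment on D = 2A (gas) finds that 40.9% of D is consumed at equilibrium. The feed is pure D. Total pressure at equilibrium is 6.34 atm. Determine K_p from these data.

Basis: 1 mol D initially; let X = conversion of D. Extent ξ = X.
At extent ξ: n_D = 1 − X; n_A = 2X.
Total moles n_T = 1 + X.
At X = 0.409: n_D = 0.591, n_A = 0.818, n_T = 1.41.
p_i = (n_i/n_T)·P. K_p = p_A^2 / (p_D) = 5.09 atm.

K_p = 5.09 atm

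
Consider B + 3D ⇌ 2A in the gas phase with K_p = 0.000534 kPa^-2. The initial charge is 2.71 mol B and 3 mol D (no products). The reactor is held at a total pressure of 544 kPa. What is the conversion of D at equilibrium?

Take 3 mol D as basis and let X be its fractional conversion, so ξ = X.
Species balance: n_B = 2.71 − X; n_D = 3 − 3X; n_A = 2X.
Summing: n_T = 5.71 − 2X.
Mole fractions y_i = n_i/n_T; K_p = p_A^2 / (p_B p_D^3) with p_i = y_i·P.
This yields a degree-4 equation in X; solving on (0,1), X = 0.823.

X = 0.823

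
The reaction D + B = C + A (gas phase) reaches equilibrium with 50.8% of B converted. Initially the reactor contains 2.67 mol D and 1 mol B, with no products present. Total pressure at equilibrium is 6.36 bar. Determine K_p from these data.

Let X = conversion of B (basis 1 mol B); extent of reaction ξ = X.
Moles: n_D = 2.67 − X; n_B = 1 − X; n_C = X; n_A = X.
n_T stays at 3.67 (no change in mole number).
At X = 0.508: n_D = 2.16, n_B = 0.492, n_C = 0.508, n_A = 0.508, n_T = 3.67.
p_i = (n_i/n_T)·P. K_p = p_C p_A / (p_D p_B) = 0.243.

K_p = 0.243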